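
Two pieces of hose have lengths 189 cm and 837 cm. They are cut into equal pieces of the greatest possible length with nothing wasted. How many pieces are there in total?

Piece length = gcd(189, 837).
189 = 3^3 × 7
837 = 3^3 × 31
gcd(189, 837) = 3^3 = 27.
Total pieces = 189/27 + 837/27 = 7 + 31 = 38.

38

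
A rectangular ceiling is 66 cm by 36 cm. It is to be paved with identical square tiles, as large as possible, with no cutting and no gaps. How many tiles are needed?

66

Tile side = gcd(66, 36).
66 = 2 × 3 × 11
36 = 2^2 × 3^2
gcd(66, 36) = 2 × 3 = 6.
Tiles: (66/6) × (36/6) = 11 × 6 = 66.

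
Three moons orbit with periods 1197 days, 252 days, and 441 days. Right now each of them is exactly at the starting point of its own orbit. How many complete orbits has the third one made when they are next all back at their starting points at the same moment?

76 orbits

The first common completion time is the LCM of the periods.
1197 = 3^2 × 7 × 19
252 = 2^2 × 3^2 × 7
441 = 3^2 × 7^2
LCM(1197, 252, 441) = 2^2 × 3^2 × 7^2 × 19 = 33516.
Orbits for period 441: 33516 / 441 = 76.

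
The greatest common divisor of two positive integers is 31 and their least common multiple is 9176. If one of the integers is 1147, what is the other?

For two integers, gcd × lcm = product, so the other is (31 × 9176) / 1147 = 284456 / 1147 = 248.

248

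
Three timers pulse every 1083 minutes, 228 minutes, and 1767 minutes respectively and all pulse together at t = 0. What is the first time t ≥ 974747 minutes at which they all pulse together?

1074336 minutes

Joint pulses occur at multiples of LCM(1083, 228, 1767).
1083 = 3 × 19^2
228 = 2^2 × 3 × 19
1767 = 3 × 19 × 31
LCM(1083, 228, 1767) = 2^2 × 3 × 19^2 × 31 = 134292.
Smallest multiple of 134292 that is ≥ 974747: ⌈974747/134292⌉ × 134292 = 8 × 134292 = 1074336.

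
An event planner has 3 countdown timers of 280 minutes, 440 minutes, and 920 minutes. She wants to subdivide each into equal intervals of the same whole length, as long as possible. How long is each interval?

The interval must divide each timer length; the longest such is the gcd.
280 = 2^3 × 5 × 7
440 = 2^3 × 5 × 11
920 = 2^3 × 5 × 23
gcd(280, 440, 920) = 2^3 × 5 = 40.

40 minutes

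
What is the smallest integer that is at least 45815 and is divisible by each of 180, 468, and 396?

51480

The integer must be a common multiple of 180, 468, and 396, so a multiple of their LCM.
180 = 2^2 × 3^2 × 5
468 = 2^2 × 3^2 × 13
396 = 2^2 × 3^2 × 11
LCM(180, 468, 396) = 2^2 × 3^2 × 5 × 11 × 13 = 25740.
Smallest multiple of 25740 that is ≥ 45815: ⌈45815/25740⌉ × 25740 = 2 × 25740 = 51480.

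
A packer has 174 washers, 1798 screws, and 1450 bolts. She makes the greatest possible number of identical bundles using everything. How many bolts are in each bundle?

25

Number of bundles = gcd(174, 1798, 1450).
174 = 2 × 3 × 29
1798 = 2 × 29 × 31
1450 = 2 × 5^2 × 29
gcd(174, 1798, 1450) = 2 × 29 = 58.
bolts per bundle = 1450 / 58 = 25.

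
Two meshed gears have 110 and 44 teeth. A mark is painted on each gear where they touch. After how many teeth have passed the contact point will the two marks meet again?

220 teeth

We need the least common multiple of the intervals.
110 = 2 × 5 × 11
44 = 2^2 × 11
LCM(110, 44) = 2^2 × 5 × 11 = 220.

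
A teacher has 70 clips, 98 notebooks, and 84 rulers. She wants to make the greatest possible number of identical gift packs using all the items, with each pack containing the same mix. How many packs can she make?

The pack count must divide each quantity, so the greatest is gcd(70, 98, 84).
70 = 2 × 5 × 7
98 = 2 × 7^2
84 = 2^2 × 3 × 7
gcd(70, 98, 84) = 2 × 7 = 14.

14 packs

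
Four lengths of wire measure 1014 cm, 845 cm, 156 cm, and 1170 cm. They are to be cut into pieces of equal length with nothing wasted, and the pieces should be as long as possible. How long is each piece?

The greatest length dividing all of 1014, 845, 156, and 1170 is their gcd.
1014 = 2 × 3 × 13^2
845 = 5 × 13^2
156 = 2^2 × 3 × 13
1170 = 2 × 3^2 × 5 × 13
gcd(1014, 845, 156, 1170) = 13.

13 cm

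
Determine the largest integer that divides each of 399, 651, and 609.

21

399 = 3 × 7 × 19
651 = 3 × 7 × 31
609 = 3 × 7 × 29
gcd(399, 651, 609) = 3 × 7 = 21.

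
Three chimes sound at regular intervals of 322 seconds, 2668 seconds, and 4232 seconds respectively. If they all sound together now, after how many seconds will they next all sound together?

859096 seconds

They coincide at every common multiple of the periods; the first is the LCM.
322 = 2 × 7 × 23
2668 = 2^2 × 23 × 29
4232 = 2^3 × 23^2
LCM(322, 2668, 4232) = 2^3 × 7 × 23^2 × 29 = 859096.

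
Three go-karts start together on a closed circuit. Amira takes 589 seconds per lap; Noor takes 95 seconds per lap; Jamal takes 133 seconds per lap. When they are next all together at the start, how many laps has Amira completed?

35 laps

The first common completion time is the LCM of the periods.
589 = 19 × 31
95 = 5 × 19
133 = 7 × 19
LCM(589, 95, 133) = 5 × 7 × 19 × 31 = 20615.
Laps for period 589: 20615 / 589 = 35.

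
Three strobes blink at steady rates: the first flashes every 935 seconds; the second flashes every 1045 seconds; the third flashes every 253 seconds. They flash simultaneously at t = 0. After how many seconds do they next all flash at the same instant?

The first simultaneous occurrence is after LCM of the individual periods.
935 = 5 × 11 × 17
1045 = 5 × 11 × 19
253 = 11 × 23
LCM(935, 1045, 253) = 5 × 11 × 17 × 19 × 23 = 408595.

408595 seconds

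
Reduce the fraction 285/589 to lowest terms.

15/31

285 = 3 × 5 × 19
589 = 19 × 31
gcd(285, 589) = 19.
Divide numerator and denominator by 19: 285/589 = 15/31.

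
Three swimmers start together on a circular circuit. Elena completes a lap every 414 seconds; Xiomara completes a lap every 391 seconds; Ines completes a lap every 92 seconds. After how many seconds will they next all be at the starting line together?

They coincide at every common multiple of the periods; the first is the LCM.
414 = 2 × 3^2 × 23
391 = 17 × 23
92 = 2^2 × 23
LCM(414, 391, 92) = 2^2 × 3^2 × 17 × 23 = 14076.

14076 seconds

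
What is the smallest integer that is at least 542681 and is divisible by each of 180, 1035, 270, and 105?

The integer must be a common multiple of 180, 1035, 270, and 105, so a multiple of their LCM.
180 = 2^2 × 3^2 × 5
1035 = 3^2 × 5 × 23
270 = 2 × 3^3 × 5
105 = 3 × 5 × 7
LCM(180, 1035, 270, 105) = 2^2 × 3^3 × 5 × 7 × 23 = 86940.
Smallest multiple of 86940 that is ≥ 542681: ⌈542681/86940⌉ × 86940 = 7 × 86940 = 608580.

608580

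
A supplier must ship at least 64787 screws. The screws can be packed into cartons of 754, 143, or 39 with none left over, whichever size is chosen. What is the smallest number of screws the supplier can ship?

The number of screws must be a common multiple of 754, 143, and 39, so a multiple of their LCM.
754 = 2 × 13 × 29
143 = 11 × 13
39 = 3 × 13
LCM(754, 143, 39) = 2 × 3 × 11 × 13 × 29 = 24882.
Smallest multiple of 24882 that is ≥ 64787: ⌈64787/24882⌉ × 24882 = 3 × 24882 = 74646.

74646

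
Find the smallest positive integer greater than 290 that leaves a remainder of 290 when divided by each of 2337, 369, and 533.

91433

N − 290 must be a common multiple of 2337, 369, and 533.
2337 = 3 × 19 × 41
369 = 3^2 × 41
533 = 13 × 41
LCM(2337, 369, 533) = 3^2 × 13 × 19 × 41 = 91143.
Smallest N > 290 is LCM + 290 = 91143 + 290 = 91433.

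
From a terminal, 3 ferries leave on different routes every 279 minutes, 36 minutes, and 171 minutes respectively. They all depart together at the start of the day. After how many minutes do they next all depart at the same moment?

We need the least common multiple of the intervals.
279 = 3^2 × 31
36 = 2^2 × 3^2
171 = 3^2 × 19
LCM(279, 36, 171) = 2^2 × 3^2 × 19 × 31 = 21204.

21204 minutes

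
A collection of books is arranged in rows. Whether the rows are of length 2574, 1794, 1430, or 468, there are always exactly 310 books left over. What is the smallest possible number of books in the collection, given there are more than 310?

592330

N − 310 must be a common multiple of 2574, 1794, 1430, and 468.
2574 = 2 × 3^2 × 11 × 13
1794 = 2 × 3 × 13 × 23
1430 = 2 × 5 × 11 × 13
468 = 2^2 × 3^2 × 13
LCM(2574, 1794, 1430, 468) = 2^2 × 3^2 × 5 × 11 × 13 × 23 = 592020.
Smallest N > 310 is LCM + 310 = 592020 + 310 = 592330.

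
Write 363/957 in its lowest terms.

11/29

363 = 3 × 11^2
957 = 3 × 11 × 29
gcd(363, 957) = 3 × 11 = 33.
Divide numerator and denominator by 33: 363/957 = 11/29.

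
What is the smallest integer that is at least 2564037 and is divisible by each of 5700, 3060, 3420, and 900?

2616300

The integer must be a common multiple of 5700, 3060, 3420, and 900, so a multiple of their LCM.
5700 = 2^2 × 3 × 5^2 × 19
3060 = 2^2 × 3^2 × 5 × 17
3420 = 2^2 × 3^2 × 5 × 19
900 = 2^2 × 3^2 × 5^2
LCM(5700, 3060, 3420, 900) = 2^2 × 3^2 × 5^2 × 17 × 19 = 290700.
Smallest multiple of 290700 that is ≥ 2564037: ⌈2564037/290700⌉ × 290700 = 9 × 290700 = 2616300.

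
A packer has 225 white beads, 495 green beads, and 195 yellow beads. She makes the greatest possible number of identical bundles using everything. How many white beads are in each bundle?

15

Number of bundles = gcd(225, 495, 195).
225 = 3^2 × 5^2
495 = 3^2 × 5 × 11
195 = 3 × 5 × 13
gcd(225, 495, 195) = 3 × 5 = 15.
white beads per bundle = 225 / 15 = 15.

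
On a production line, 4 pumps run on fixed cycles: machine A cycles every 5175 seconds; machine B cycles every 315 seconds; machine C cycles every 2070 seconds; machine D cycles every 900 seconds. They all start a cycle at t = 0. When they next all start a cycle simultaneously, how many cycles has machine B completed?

460 cycles

The first common completion time is the LCM of the periods.
5175 = 3^2 × 5^2 × 23
315 = 3^2 × 5 × 7
2070 = 2 × 3^2 × 5 × 23
900 = 2^2 × 3^2 × 5^2
LCM(5175, 315, 2070, 900) = 2^2 × 3^2 × 5^2 × 7 × 23 = 144900.
Cycles for period 315: 144900 / 315 = 460.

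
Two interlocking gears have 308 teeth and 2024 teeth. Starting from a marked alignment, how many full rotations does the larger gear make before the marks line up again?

The first common completion time is the LCM of the periods.
308 = 2^2 × 7 × 11
2024 = 2^3 × 11 × 23
LCM(308, 2024) = 2^3 × 7 × 11 × 23 = 14168.
Rotations for period 2024: 14168 / 2024 = 7.

7 rotations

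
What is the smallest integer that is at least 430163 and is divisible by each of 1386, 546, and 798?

The integer must be a common multiple of 1386, 546, and 798, so a multiple of their LCM.
1386 = 2 × 3^2 × 7 × 11
546 = 2 × 3 × 7 × 13
798 = 2 × 3 × 7 × 19
LCM(1386, 546, 798) = 2 × 3^2 × 7 × 11 × 13 × 19 = 342342.
Smallest multiple of 342342 that is ≥ 430163: ⌈430163/342342⌉ × 342342 = 2 × 342342 = 684684.

684684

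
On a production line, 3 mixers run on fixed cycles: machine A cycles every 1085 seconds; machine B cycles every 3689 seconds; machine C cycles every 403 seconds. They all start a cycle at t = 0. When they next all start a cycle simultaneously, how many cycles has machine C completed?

The first common completion time is the LCM of the periods.
1085 = 5 × 7 × 31
3689 = 7 × 17 × 31
403 = 13 × 31
LCM(1085, 3689, 403) = 5 × 7 × 13 × 17 × 31 = 239785.
Cycles for period 403: 239785 / 403 = 595.

595 cycles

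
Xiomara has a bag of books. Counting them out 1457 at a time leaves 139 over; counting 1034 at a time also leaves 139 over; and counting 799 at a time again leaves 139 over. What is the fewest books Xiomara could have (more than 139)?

545057

N − 139 must be a common multiple of 1457, 1034, and 799.
1457 = 31 × 47
1034 = 2 × 11 × 47
799 = 17 × 47
LCM(1457, 1034, 799) = 2 × 11 × 17 × 31 × 47 = 544918.
Smallest N > 139 is LCM + 139 = 544918 + 139 = 545057.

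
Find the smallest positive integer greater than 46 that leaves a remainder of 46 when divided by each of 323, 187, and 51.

10705

N − 46 must be a common multiple of 323, 187, and 51.
323 = 17 × 19
187 = 11 × 17
51 = 3 × 17
LCM(323, 187, 51) = 3 × 11 × 17 × 19 = 10659.
Smallest N > 46 is LCM + 46 = 10659 + 46 = 10705.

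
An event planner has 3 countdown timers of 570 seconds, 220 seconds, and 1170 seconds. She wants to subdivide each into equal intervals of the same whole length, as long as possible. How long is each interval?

The interval must divide each timer length; the longest such is the gcd.
570 = 2 × 3 × 5 × 19
220 = 2^2 × 5 × 11
1170 = 2 × 3^2 × 5 × 13
gcd(570, 220, 1170) = 2 × 5 = 10.

10 seconds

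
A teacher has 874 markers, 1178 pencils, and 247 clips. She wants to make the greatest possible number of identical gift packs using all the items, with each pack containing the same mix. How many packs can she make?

The pack count must divide each quantity, so the greatest is gcd(874, 1178, 247).
874 = 2 × 19 × 23
1178 = 2 × 19 × 31
247 = 13 × 19
gcd(874, 1178, 247) = 19.

19 packs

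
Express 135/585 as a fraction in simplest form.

3/13

135 = 3^3 × 5
585 = 3^2 × 5 × 13
gcd(135, 585) = 3^2 × 5 = 45.
Divide numerator and denominator by 45: 135/585 = 3/13.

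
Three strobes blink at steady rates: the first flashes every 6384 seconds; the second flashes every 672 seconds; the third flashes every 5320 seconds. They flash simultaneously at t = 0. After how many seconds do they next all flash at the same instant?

63840 seconds

We need the least common multiple of the intervals.
6384 = 2^4 × 3 × 7 × 19
672 = 2^5 × 3 × 7
5320 = 2^3 × 5 × 7 × 19
LCM(6384, 672, 5320) = 2^5 × 3 × 5 × 7 × 19 = 63840.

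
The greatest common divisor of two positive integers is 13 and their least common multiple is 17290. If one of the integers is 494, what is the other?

455

For two integers, gcd × lcm = product, so the other is (13 × 17290) / 494 = 224770 / 494 = 455.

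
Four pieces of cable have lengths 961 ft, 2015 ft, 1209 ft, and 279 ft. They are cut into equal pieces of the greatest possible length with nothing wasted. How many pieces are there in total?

Piece length = gcd(961, 2015, 1209, 279).
961 = 31^2
2015 = 5 × 13 × 31
1209 = 3 × 13 × 31
279 = 3^2 × 31
gcd(961, 2015, 1209, 279) = 31.
Total pieces = 961/31 + 2015/31 + 1209/31 + 279/31 = 31 + 65 + 39 + 9 = 144.

144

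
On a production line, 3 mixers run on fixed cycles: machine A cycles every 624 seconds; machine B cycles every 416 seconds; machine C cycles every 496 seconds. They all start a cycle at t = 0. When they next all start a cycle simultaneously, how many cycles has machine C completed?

78 cycles

They are all back at their starting positions together after one LCM of the periods.
624 = 2^4 × 3 × 13
416 = 2^5 × 13
496 = 2^4 × 31
LCM(624, 416, 496) = 2^5 × 3 × 13 × 31 = 38688.
Cycles for period 496: 38688 / 496 = 78.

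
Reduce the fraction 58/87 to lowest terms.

2/3

58 = 2 × 29
87 = 3 × 29
gcd(58, 87) = 29.
Divide numerator and denominator by 29: 58/87 = 2/3.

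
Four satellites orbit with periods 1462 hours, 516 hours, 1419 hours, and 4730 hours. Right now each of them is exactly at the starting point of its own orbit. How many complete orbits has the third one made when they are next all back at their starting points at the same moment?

They are all back at their starting positions together after one LCM of the periods.
1462 = 2 × 17 × 43
516 = 2^2 × 3 × 43
1419 = 3 × 11 × 43
4730 = 2 × 5 × 11 × 43
LCM(1462, 516, 1419, 4730) = 2^2 × 3 × 5 × 11 × 17 × 43 = 482460.
Orbits for period 1419: 482460 / 1419 = 340.

340 orbits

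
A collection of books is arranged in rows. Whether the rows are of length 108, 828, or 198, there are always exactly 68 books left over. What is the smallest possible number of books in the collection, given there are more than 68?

27392

N − 68 must be a common multiple of 108, 828, and 198.
108 = 2^2 × 3^3
828 = 2^2 × 3^2 × 23
198 = 2 × 3^2 × 11
LCM(108, 828, 198) = 2^2 × 3^3 × 11 × 23 = 27324.
Smallest N > 68 is LCM + 68 = 27324 + 68 = 27392.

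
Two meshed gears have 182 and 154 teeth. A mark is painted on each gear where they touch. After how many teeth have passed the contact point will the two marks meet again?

2002 teeth

The first simultaneous occurrence is after LCM of the individual periods.
182 = 2 × 7 × 13
154 = 2 × 7 × 11
LCM(182, 154) = 2 × 7 × 11 × 13 = 2002.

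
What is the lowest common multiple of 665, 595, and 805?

260015

665 = 5 × 7 × 19
595 = 5 × 7 × 17
805 = 5 × 7 × 23
LCM(665, 595, 805) = 5 × 7 × 17 × 19 × 23 = 260015.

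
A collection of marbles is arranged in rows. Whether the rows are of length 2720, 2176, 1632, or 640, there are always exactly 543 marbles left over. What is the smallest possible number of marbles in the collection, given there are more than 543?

N − 543 must be a common multiple of 2720, 2176, 1632, and 640.
2720 = 2^5 × 5 × 17
2176 = 2^7 × 17
1632 = 2^5 × 3 × 17
640 = 2^7 × 5
LCM(2720, 2176, 1632, 640) = 2^7 × 3 × 5 × 17 = 32640.
Smallest N > 543 is LCM + 543 = 32640 + 543 = 33183.

33183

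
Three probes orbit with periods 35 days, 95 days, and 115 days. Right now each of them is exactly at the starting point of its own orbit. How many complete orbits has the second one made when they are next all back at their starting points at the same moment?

They are all back at their starting positions together after one LCM of the periods.
35 = 5 × 7
95 = 5 × 19
115 = 5 × 23
LCM(35, 95, 115) = 5 × 7 × 19 × 23 = 15295.
Orbits for period 95: 15295 / 95 = 161.

161 orbits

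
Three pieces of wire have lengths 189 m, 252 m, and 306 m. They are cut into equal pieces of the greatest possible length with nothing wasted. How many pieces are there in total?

83

Piece length = gcd(189, 252, 306).
189 = 3^3 × 7
252 = 2^2 × 3^2 × 7
306 = 2 × 3^2 × 17
gcd(189, 252, 306) = 3^2 = 9.
Total pieces = 189/9 + 252/9 + 306/9 = 21 + 28 + 34 = 83.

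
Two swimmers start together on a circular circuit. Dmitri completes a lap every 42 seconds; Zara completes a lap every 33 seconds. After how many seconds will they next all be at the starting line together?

The first simultaneous occurrence is after LCM of the individual periods.
42 = 2 × 3 × 7
33 = 3 × 11
LCM(42, 33) = 2 × 3 × 7 × 11 = 462.

462 seconds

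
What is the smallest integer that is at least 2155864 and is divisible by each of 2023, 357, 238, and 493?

2464014

The integer must be a common multiple of 2023, 357, 238, and 493, so a multiple of their LCM.
2023 = 7 × 17^2
357 = 3 × 7 × 17
238 = 2 × 7 × 17
493 = 17 × 29
LCM(2023, 357, 238, 493) = 2 × 3 × 7 × 17^2 × 29 = 352002.
Smallest multiple of 352002 that is ≥ 2155864: ⌈2155864/352002⌉ × 352002 = 7 × 352002 = 2464014.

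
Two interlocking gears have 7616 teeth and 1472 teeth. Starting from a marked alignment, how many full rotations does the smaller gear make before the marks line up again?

119 rotations

They are all back at their starting positions together after one LCM of the periods.
7616 = 2^6 × 7 × 17
1472 = 2^6 × 23
LCM(7616, 1472) = 2^6 × 7 × 17 × 23 = 175168.
Rotations for period 1472: 175168 / 1472 = 119.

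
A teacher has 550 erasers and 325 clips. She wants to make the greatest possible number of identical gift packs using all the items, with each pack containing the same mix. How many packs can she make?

25 packs

The pack count must divide each quantity, so the greatest is gcd(550, 325).
550 = 2 × 5^2 × 11
325 = 5^2 × 13
gcd(550, 325) = 5^2 = 25.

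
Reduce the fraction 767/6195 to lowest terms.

767 = 13 × 59
6195 = 3 × 5 × 7 × 59
gcd(767, 6195) = 59.
Divide numerator and denominator by 59: 767/6195 = 13/105.

13/105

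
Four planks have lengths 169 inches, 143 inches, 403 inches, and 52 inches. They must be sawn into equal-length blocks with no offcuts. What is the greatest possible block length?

This is the greatest common divisor of 169, 143, 403, and 52.
169 = 13^2
143 = 11 × 13
403 = 13 × 31
52 = 2^2 × 13
gcd(169, 143, 403, 52) = 13.

13 inches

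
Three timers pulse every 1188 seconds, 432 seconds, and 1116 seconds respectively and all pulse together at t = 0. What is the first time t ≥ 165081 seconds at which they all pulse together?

Joint pulses occur at multiples of LCM(1188, 432, 1116).
1188 = 2^2 × 3^3 × 11
432 = 2^4 × 3^3
1116 = 2^2 × 3^2 × 31
LCM(1188, 432, 1116) = 2^4 × 3^3 × 11 × 31 = 147312.
Smallest multiple of 147312 that is ≥ 165081: ⌈165081/147312⌉ × 147312 = 2 × 147312 = 294624.

294624 seconds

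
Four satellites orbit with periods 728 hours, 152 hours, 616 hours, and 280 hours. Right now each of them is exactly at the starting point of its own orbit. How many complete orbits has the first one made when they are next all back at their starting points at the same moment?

1045 orbits

The first common completion time is the LCM of the periods.
728 = 2^3 × 7 × 13
152 = 2^3 × 19
616 = 2^3 × 7 × 11
280 = 2^3 × 5 × 7
LCM(728, 152, 616, 280) = 2^3 × 5 × 7 × 11 × 13 × 19 = 760760.
Orbits for period 728: 760760 / 728 = 1045.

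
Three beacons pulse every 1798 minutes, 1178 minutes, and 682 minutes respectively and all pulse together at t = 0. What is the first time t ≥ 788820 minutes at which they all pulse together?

Joint pulses occur at multiples of LCM(1798, 1178, 682).
1798 = 2 × 29 × 31
1178 = 2 × 19 × 31
682 = 2 × 11 × 31
LCM(1798, 1178, 682) = 2 × 11 × 19 × 29 × 31 = 375782.
Smallest multiple of 375782 that is ≥ 788820: ⌈788820/375782⌉ × 375782 = 3 × 375782 = 1127346.

1127346 minutes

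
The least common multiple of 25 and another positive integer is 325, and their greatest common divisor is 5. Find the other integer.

65

gcd × lcm = product of the two integers, so the other integer is (5 × 325) / 25 = 65.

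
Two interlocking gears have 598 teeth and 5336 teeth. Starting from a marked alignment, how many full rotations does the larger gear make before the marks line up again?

13 rotations

They are all back at their starting positions together after one LCM of the periods.
598 = 2 × 13 × 23
5336 = 2^3 × 23 × 29
LCM(598, 5336) = 2^3 × 13 × 23 × 29 = 69368.
Rotations for period 5336: 69368 / 5336 = 13.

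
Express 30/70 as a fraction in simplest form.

30 = 2 × 3 × 5
70 = 2 × 5 × 7
gcd(30, 70) = 2 × 5 = 10.
Divide numerator and denominator by 10: 30/70 = 3/7.

3/7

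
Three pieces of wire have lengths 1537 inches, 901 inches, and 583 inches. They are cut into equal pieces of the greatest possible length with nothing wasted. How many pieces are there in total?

57

Piece length = gcd(1537, 901, 583).
1537 = 29 × 53
901 = 17 × 53
583 = 11 × 53
gcd(1537, 901, 583) = 53.
Total pieces = 1537/53 + 901/53 + 583/53 = 29 + 17 + 11 = 57.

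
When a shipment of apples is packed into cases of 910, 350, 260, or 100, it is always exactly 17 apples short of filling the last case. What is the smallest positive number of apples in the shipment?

Being 17 short of a full case of size k means N ≡ −17 (mod k), i.e. N + 17 is a multiple of each size.
910 = 2 × 5 × 7 × 13
350 = 2 × 5^2 × 7
260 = 2^2 × 5 × 13
100 = 2^2 × 5^2
LCM(910, 350, 260, 100) = 2^2 × 5^2 × 7 × 13 = 9100.
Smallest positive N is 9100 − 17 = 9083.

9083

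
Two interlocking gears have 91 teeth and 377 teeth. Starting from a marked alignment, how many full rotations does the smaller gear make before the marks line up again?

29 rotations

They are all back at their starting positions together after one LCM of the periods.
91 = 7 × 13
377 = 13 × 29
LCM(91, 377) = 7 × 13 × 29 = 2639.
Rotations for period 91: 2639 / 91 = 29.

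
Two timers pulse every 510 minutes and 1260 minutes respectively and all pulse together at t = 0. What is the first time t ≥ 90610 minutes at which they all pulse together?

107100 minutes

Joint pulses occur at multiples of LCM(510, 1260).
510 = 2 × 3 × 5 × 17
1260 = 2^2 × 3^2 × 5 × 7
LCM(510, 1260) = 2^2 × 3^2 × 5 × 7 × 17 = 21420.
Smallest multiple of 21420 that is ≥ 90610: ⌈90610/21420⌉ × 21420 = 5 × 21420 = 107100.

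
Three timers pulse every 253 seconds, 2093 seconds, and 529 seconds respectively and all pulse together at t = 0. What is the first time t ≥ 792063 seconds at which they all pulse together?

Joint pulses occur at multiples of LCM(253, 2093, 529).
253 = 11 × 23
2093 = 7 × 13 × 23
529 = 23^2
LCM(253, 2093, 529) = 7 × 11 × 13 × 23^2 = 529529.
Smallest multiple of 529529 that is ≥ 792063: ⌈792063/529529⌉ × 529529 = 2 × 529529 = 1059058.

1059058 seconds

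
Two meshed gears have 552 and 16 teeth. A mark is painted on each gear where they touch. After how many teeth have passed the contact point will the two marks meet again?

1104 teeth

They coincide at every common multiple of the periods; the first is the LCM.
552 = 2^3 × 3 × 23
16 = 2^4
LCM(552, 16) = 2^4 × 3 × 23 = 1104.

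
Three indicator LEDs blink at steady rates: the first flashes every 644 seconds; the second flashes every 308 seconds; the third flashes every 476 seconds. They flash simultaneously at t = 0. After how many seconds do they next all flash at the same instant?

We need the least common multiple of the intervals.
644 = 2^2 × 7 × 23
308 = 2^2 × 7 × 11
476 = 2^2 × 7 × 17
LCM(644, 308, 476) = 2^2 × 7 × 11 × 17 × 23 = 120428.

120428 seconds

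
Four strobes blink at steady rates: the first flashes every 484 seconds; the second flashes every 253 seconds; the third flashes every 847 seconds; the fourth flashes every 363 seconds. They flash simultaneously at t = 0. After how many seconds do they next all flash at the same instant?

We need the least common multiple of the intervals.
484 = 2^2 × 11^2
253 = 11 × 23
847 = 7 × 11^2
363 = 3 × 11^2
LCM(484, 253, 847, 363) = 2^2 × 3 × 7 × 11^2 × 23 = 233772.

233772 seconds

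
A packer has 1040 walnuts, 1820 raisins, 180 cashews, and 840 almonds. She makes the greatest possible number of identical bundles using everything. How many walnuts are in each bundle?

52

Number of bundles = gcd(1040, 1820, 180, 840).
1040 = 2^4 × 5 × 13
1820 = 2^2 × 5 × 7 × 13
180 = 2^2 × 3^2 × 5
840 = 2^3 × 3 × 5 × 7
gcd(1040, 1820, 180, 840) = 2^2 × 5 = 20.
walnuts per bundle = 1040 / 20 = 52.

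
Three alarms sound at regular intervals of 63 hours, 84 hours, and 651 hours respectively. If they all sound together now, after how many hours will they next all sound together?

They coincide at every common multiple of the periods; the first is the LCM.
63 = 3^2 × 7
84 = 2^2 × 3 × 7
651 = 3 × 7 × 31
LCM(63, 84, 651) = 2^2 × 3^2 × 7 × 31 = 7812.

7812 hours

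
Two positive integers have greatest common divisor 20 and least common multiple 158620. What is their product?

3172400

For any two positive integers, gcd × lcm = product = 20 × 158620 = 3172400.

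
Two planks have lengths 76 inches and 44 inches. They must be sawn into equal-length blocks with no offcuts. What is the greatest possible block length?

This is the greatest common divisor of 76 and 44.
76 = 2^2 × 19
44 = 2^2 × 11
gcd(76, 44) = 2^2 = 4.

4 inches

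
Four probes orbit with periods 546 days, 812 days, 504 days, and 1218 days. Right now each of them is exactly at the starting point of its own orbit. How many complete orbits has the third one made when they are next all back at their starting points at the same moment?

They are all back at their starting positions together after one LCM of the periods.
546 = 2 × 3 × 7 × 13
812 = 2^2 × 7 × 29
504 = 2^3 × 3^2 × 7
1218 = 2 × 3 × 7 × 29
LCM(546, 812, 504, 1218) = 2^3 × 3^2 × 7 × 13 × 29 = 190008.
Orbits for period 504: 190008 / 504 = 377.

377 orbits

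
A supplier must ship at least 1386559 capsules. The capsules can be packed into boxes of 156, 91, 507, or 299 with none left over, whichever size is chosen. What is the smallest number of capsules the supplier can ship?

The number of capsules must be a common multiple of 156, 91, 507, and 299, so a multiple of their LCM.
156 = 2^2 × 3 × 13
91 = 7 × 13
507 = 3 × 13^2
299 = 13 × 23
LCM(156, 91, 507, 299) = 2^2 × 3 × 7 × 13^2 × 23 = 326508.
Smallest multiple of 326508 that is ≥ 1386559: ⌈1386559/326508⌉ × 326508 = 5 × 326508 = 1632540.

1632540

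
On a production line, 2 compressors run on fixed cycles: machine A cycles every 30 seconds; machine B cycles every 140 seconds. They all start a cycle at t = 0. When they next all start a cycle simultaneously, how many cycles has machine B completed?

The first common completion time is the LCM of the periods.
30 = 2 × 3 × 5
140 = 2^2 × 5 × 7
LCM(30, 140) = 2^2 × 3 × 5 × 7 = 420.
Cycles for period 140: 420 / 140 = 3.

3 cycles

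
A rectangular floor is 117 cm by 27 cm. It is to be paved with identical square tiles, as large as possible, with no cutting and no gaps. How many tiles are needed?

39

Tile side = gcd(117, 27).
117 = 3^2 × 13
27 = 3^3
gcd(117, 27) = 3^2 = 9.
Tiles: (117/9) × (27/9) = 13 × 3 = 39.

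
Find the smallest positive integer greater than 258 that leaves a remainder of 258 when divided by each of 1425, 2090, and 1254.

31608

N − 258 must be a common multiple of 1425, 2090, and 1254.
1425 = 3 × 5^2 × 19
2090 = 2 × 5 × 11 × 19
1254 = 2 × 3 × 11 × 19
LCM(1425, 2090, 1254) = 2 × 3 × 5^2 × 11 × 19 = 31350.
Smallest N > 258 is LCM + 258 = 31350 + 258 = 31608.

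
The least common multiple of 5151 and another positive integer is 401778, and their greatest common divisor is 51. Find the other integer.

3978

gcd × lcm = product of the two integers, so the other integer is (51 × 401778) / 5151 = 3978.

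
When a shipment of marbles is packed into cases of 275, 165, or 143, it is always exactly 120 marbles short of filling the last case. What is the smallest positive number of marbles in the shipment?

Being 120 short of a full case of size k means N ≡ −120 (mod k), i.e. N + 120 is a multiple of each size.
275 = 5^2 × 11
165 = 3 × 5 × 11
143 = 11 × 13
LCM(275, 165, 143) = 3 × 5^2 × 11 × 13 = 10725.
Smallest positive N is 10725 − 120 = 10605.

10605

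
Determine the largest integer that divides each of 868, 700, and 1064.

868 = 2^2 × 7 × 31
700 = 2^2 × 5^2 × 7
1064 = 2^3 × 7 × 19
gcd(868, 700, 1064) = 2^2 × 7 = 28.

28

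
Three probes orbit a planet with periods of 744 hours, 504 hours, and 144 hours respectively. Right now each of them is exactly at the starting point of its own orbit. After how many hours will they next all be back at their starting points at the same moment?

We need the least common multiple of the intervals.
744 = 2^3 × 3 × 31
504 = 2^3 × 3^2 × 7
144 = 2^4 × 3^2
LCM(744, 504, 144) = 2^4 × 3^2 × 7 × 31 = 31248.

31248 hours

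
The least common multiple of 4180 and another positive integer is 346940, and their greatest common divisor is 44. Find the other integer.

gcd × lcm = product of the two integers, so the other integer is (44 × 346940) / 4180 = 3652.

3652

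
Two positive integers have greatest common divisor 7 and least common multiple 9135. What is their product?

For any two positive integers, gcd × lcm = product = 7 × 9135 = 63945.

63945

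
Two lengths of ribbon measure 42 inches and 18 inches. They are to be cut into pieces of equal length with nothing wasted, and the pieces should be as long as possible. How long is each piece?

6 inches

By the Euclidean algorithm:
42 = 2 × 18 + 6
18 = 3 × 6 + 0
gcd(42, 18) = 6.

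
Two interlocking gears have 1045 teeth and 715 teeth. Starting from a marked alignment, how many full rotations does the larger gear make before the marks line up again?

They are all back at their starting positions together after one LCM of the periods.
1045 = 5 × 11 × 19
715 = 5 × 11 × 13
LCM(1045, 715) = 5 × 11 × 13 × 19 = 13585.
Rotations for period 1045: 13585 / 1045 = 13.

13 rotations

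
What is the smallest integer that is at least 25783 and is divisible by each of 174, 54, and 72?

31320

The integer must be a common multiple of 174, 54, and 72, so a multiple of their LCM.
174 = 2 × 3 × 29
54 = 2 × 3^3
72 = 2^3 × 3^2
LCM(174, 54, 72) = 2^3 × 3^3 × 29 = 6264.
Smallest multiple of 6264 that is ≥ 25783: ⌈25783/6264⌉ × 6264 = 5 × 6264 = 31320.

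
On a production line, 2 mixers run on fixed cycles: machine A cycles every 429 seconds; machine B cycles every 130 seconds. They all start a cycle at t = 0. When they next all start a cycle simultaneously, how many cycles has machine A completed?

They are all back at their starting positions together after one LCM of the periods.
429 = 3 × 11 × 13
130 = 2 × 5 × 13
LCM(429, 130) = 2 × 3 × 5 × 11 × 13 = 4290.
Cycles for period 429: 4290 / 429 = 10.

10 cycles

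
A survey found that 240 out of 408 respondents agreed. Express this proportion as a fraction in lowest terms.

240 = 2^4 × 3 × 5
408 = 2^3 × 3 × 17
gcd(240, 408) = 2^3 × 3 = 24.
Divide numerator and denominator by 24: 240/408 = 10/17.

10/17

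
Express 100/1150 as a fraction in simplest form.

2/23

100 = 2^2 × 5^2
1150 = 2 × 5^2 × 23
gcd(100, 1150) = 2 × 5^2 = 50.
Divide numerator and denominator by 50: 100/1150 = 2/23.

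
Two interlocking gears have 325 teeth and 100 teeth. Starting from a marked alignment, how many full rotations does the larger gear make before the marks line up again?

4 rotations

They are all back at their starting positions together after one LCM of the periods.
325 = 5^2 × 13
100 = 2^2 × 5^2
LCM(325, 100) = 2^2 × 5^2 × 13 = 1300.
Rotations for period 325: 1300 / 325 = 4.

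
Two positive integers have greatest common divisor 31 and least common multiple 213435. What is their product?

For any two positive integers, gcd × lcm = product = 31 × 213435 = 6616485.

6616485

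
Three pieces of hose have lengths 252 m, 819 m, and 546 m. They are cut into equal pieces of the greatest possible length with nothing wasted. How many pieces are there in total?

Piece length = gcd(252, 819, 546).
252 = 2^2 × 3^2 × 7
819 = 3^2 × 7 × 13
546 = 2 × 3 × 7 × 13
gcd(252, 819, 546) = 3 × 7 = 21.
Total pieces = 252/21 + 819/21 + 546/21 = 12 + 39 + 26 = 77.

77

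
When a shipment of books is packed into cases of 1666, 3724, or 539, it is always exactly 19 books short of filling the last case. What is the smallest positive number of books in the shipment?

Being 19 short of a full case of size k means N ≡ −19 (mod k), i.e. N + 19 is a multiple of each size.
1666 = 2 × 7^2 × 17
3724 = 2^2 × 7^2 × 19
539 = 7^2 × 11
LCM(1666, 3724, 539) = 2^2 × 7^2 × 11 × 17 × 19 = 696388.
Smallest positive N is 696388 − 19 = 696369.

696369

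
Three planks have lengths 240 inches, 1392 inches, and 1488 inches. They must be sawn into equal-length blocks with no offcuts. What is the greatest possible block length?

48 inches

The block length must divide every plank, so the greatest is gcd(240, 1392, 1488).
240 = 2^4 × 3 × 5
1392 = 2^4 × 3 × 29
1488 = 2^4 × 3 × 31
gcd(240, 1392, 1488) = 2^4 × 3 = 48.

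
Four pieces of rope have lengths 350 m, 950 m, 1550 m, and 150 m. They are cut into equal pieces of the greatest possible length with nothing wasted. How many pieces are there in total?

Piece length = gcd(350, 950, 1550, 150).
350 = 2 × 5^2 × 7
950 = 2 × 5^2 × 19
1550 = 2 × 5^2 × 31
150 = 2 × 3 × 5^2
gcd(350, 950, 1550, 150) = 2 × 5^2 = 50.
Total pieces = 350/50 + 950/50 + 1550/50 + 150/50 = 7 + 19 + 31 + 3 = 60.

60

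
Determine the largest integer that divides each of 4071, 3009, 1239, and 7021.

59

4071 = 3 × 23 × 59
3009 = 3 × 17 × 59
1239 = 3 × 7 × 59
7021 = 7 × 17 × 59
gcd(4071, 3009, 1239, 7021) = 59.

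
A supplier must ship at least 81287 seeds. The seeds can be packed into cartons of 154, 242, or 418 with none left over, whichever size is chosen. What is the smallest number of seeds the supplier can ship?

96558

The number of seeds must be a common multiple of 154, 242, and 418, so a multiple of their LCM.
154 = 2 × 7 × 11
242 = 2 × 11^2
418 = 2 × 11 × 19
LCM(154, 242, 418) = 2 × 7 × 11^2 × 19 = 32186.
Smallest multiple of 32186 that is ≥ 81287: ⌈81287/32186⌉ × 32186 = 3 × 32186 = 96558.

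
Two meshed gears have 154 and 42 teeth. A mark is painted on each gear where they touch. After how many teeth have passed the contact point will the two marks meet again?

462 teeth

They coincide at every common multiple of the periods; the first is the LCM.
154 = 2 × 7 × 11
42 = 2 × 3 × 7
LCM(154, 42) = 2 × 3 × 7 × 11 = 462.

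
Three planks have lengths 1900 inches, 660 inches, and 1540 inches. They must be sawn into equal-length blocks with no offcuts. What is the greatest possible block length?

20 inches

The block length must divide every plank, so the greatest is gcd(1900, 660, 1540).
1900 = 2^2 × 5^2 × 19
660 = 2^2 × 3 × 5 × 11
1540 = 2^2 × 5 × 7 × 11
gcd(1900, 660, 1540) = 2^2 × 5 = 20.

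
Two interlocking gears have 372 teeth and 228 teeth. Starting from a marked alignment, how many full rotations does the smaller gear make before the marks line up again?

All finish a whole number of cycles simultaneously at t = LCM of the periods.
372 = 2^2 × 3 × 31
228 = 2^2 × 3 × 19
LCM(372, 228) = 2^2 × 3 × 19 × 31 = 7068.
Rotations for period 228: 7068 / 228 = 31.

31 rotations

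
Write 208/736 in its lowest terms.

208 = 2^4 × 13
736 = 2^5 × 23
gcd(208, 736) = 2^4 = 16.
Divide numerator and denominator by 16: 208/736 = 13/46.

13/46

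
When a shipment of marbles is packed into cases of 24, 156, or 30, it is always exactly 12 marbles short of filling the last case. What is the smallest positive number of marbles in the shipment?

Being 12 short of a full case of size k means N ≡ −12 (mod k), i.e. N + 12 is a multiple of each size.
24 = 2^3 × 3
156 = 2^2 × 3 × 13
30 = 2 × 3 × 5
LCM(24, 156, 30) = 2^3 × 3 × 5 × 13 = 1560.
Smallest positive N is 1560 − 12 = 1548.

1548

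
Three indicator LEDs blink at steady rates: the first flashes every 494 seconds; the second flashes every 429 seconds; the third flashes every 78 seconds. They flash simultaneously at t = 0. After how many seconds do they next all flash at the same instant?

16302 seconds

They coincide at every common multiple of the periods; the first is the LCM.
494 = 2 × 13 × 19
429 = 3 × 11 × 13
78 = 2 × 3 × 13
LCM(494, 429, 78) = 2 × 3 × 11 × 13 × 19 = 16302.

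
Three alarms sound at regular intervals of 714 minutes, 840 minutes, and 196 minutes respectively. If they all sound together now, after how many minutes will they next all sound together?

99960 minutes

We need the least common multiple of the intervals.
714 = 2 × 3 × 7 × 17
840 = 2^3 × 3 × 5 × 7
196 = 2^2 × 7^2
LCM(714, 840, 196) = 2^3 × 3 × 5 × 7^2 × 17 = 99960.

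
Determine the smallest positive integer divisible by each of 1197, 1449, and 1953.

853461

1197 = 3^2 × 7 × 19
1449 = 3^2 × 7 × 23
1953 = 3^2 × 7 × 31
LCM(1197, 1449, 1953) = 3^2 × 7 × 19 × 23 × 31 = 853461.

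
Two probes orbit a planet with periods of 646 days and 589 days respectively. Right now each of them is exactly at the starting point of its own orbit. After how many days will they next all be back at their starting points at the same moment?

They coincide at every common multiple of the periods; the first is the LCM.
646 = 2 × 17 × 19
589 = 19 × 31
LCM(646, 589) = 2 × 17 × 19 × 31 = 20026.

20026 days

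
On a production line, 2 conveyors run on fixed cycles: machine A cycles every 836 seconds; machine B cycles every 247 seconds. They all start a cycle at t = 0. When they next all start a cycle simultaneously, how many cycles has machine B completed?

44 cycles

They are all back at their starting positions together after one LCM of the periods.
836 = 2^2 × 11 × 19
247 = 13 × 19
LCM(836, 247) = 2^2 × 11 × 13 × 19 = 10868.
Cycles for period 247: 10868 / 247 = 44.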